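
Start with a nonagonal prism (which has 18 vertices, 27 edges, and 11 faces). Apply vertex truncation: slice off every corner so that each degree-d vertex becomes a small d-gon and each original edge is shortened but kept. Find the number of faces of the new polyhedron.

Truncation replaces each original edge-end by a new vertex, so V′ = 2E = 54.
Each original edge survives, and each old vertex of degree d contributes d new edges; summing degrees gives Σd = 2E, so E′ = E + 2E = 3E = 81.
Each original face survives and each original vertex becomes one new face: F′ = F + V = 29.

29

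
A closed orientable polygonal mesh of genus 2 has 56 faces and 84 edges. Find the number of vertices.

For a closed orientable surface of genus 2, χ = 2 − 2·2 = -2.
V = -2 + E − F = -2 + 84 − 56 = 26.

26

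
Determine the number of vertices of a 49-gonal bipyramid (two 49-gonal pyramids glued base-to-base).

A bipyramid over an n-gon has 2n triangular faces and n + 2 vertices: V = 49 + 2 = 51, E = 3·49 = 147, F = 2·49 = 98.

51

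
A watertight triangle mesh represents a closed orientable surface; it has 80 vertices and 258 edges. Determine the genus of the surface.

4

Every face is a triangle and each edge borders two faces, so 3F = 2·258, giving F = 172.
χ = V − E + F = 80 − 258 + 172 = -6.
For a closed orientable surface χ = 2 − 2g, so g = (2 − (-6))/2 = 4.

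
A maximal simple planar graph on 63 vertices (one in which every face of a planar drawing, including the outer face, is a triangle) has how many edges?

183

In a plane triangulation 3F = 2E and V − E + F = 2, so E = 3V − 6 = 3·63 − 6 = 183.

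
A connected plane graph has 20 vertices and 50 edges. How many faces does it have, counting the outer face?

Euler's formula for a connected plane graph: V − E + F = 2, so F = 2 − 20 + 50 = 32.

32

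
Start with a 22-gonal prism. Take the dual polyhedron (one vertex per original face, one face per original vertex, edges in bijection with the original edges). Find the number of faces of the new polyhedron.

44

The base solid has V = 44, E = 66, F = 24.
The dual swaps V and F and preserves E: V′ = F = 24, E′ = E = 66, F′ = V = 44.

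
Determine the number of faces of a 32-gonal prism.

A prism on an n-gon has two n-gon bases and n rectangular sides: V = 2·32 = 64, E = 3·32 = 96, F = 32 + 2 = 34.

34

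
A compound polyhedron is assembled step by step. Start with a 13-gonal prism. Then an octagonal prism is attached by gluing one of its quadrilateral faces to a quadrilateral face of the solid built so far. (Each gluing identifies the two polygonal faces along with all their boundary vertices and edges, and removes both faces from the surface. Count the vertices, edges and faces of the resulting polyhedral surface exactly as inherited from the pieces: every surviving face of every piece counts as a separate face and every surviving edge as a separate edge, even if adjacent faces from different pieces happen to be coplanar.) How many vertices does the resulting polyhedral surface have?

38

A 13-gonal prism: V=26, E=39, F=15.
Attach an octagonal prism (V=16, E=24, F=10) along a 4-gon: merge 4 vertices and 4 edges, delete both glued faces → V=38, E=59, F=23.
Check: V − E + F = 38 − 59 + 23 = 2.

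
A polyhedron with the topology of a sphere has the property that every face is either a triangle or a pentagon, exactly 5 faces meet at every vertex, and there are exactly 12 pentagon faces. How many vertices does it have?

60

Let x be the number of triangles; then F = 12 + x.
Edge–face incidences: 2E = 5·12 + 3·x = 60 + 3x.
Every vertex has degree 5, so 5V = 2E.
Euler: V − E + F = 2 ⇒ (2E)/5 − E + (12 + x) = 2.
Multiply by 10: 2·(2E) − 5·(2E) + 10·(12 + x) = 20, i.e. 120 + 10x − 3·(60 + 3x) = 20.
Collecting terms: x − 60 = 20, so x = 80.
Then 2E = 60 + 3·80 = 300, so E = 150, V = 2E/5 = 60, F = 12 + 80 = 92.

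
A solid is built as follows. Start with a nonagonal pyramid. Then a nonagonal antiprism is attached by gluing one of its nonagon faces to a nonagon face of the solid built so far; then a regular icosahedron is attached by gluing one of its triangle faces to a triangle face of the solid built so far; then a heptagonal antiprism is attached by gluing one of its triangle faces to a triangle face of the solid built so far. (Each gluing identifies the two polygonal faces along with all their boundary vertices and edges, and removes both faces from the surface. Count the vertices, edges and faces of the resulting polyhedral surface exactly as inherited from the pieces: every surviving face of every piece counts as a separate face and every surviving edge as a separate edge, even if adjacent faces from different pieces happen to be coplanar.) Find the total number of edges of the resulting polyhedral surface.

A nonagonal pyramid: V=10, E=18, F=10.
Attach a nonagonal antiprism (V=18, E=36, F=20) along a 9-gon: merge 9 vertices and 9 edges, delete both glued faces → V=19, E=45, F=28.
Attach a regular icosahedron (V=12, E=30, F=20) along a 3-gon: merge 3 vertices and 3 edges, delete both glued faces → V=28, E=72, F=46.
Attach a heptagonal antiprism (V=14, E=28, F=16) along a 3-gon: merge 3 vertices and 3 edges, delete both glued faces → V=39, E=97, F=60.
Check: V − E + F = 39 − 97 + 60 = 2.

97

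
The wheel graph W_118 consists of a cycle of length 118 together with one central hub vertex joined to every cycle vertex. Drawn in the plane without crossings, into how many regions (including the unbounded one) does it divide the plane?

119

W_118 has V = 118 + 1 = 119 vertices and E = 2·118 = 236 edges.
By Euler's formula F = 2 − V + E = 2 − 119 + 236 = 119.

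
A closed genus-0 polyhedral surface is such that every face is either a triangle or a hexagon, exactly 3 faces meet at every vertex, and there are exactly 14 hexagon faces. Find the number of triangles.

Let x be the number of triangles; then F = 14 + x.
Edge–face incidences: 2E = 6·14 + 3·x = 84 + 3x.
Every vertex has degree 3, so 3V = 2E.
Euler: V − E + F = 2 ⇒ (2E)/3 − E + (14 + x) = 2.
Multiply by 6: 2·(2E) − 3·(2E) + 6·(14 + x) = 12, i.e. 84 + 6x − (84 + 3x) = 12.
Collecting terms: 3x = 12, so x = 4.
Then 2E = 84 + 3·4 = 96, so E = 48, V = 2E/3 = 32, F = 14 + 4 = 18.

4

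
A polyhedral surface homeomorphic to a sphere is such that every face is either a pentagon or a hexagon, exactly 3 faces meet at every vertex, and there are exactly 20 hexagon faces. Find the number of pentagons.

12

Let x be the number of pentagons; then F = 20 + x.
Edge–face incidences: 2E = 6·20 + 5·x = 120 + 5x.
Every vertex has degree 3, so 3V = 2E.
Euler: V − E + F = 2 ⇒ (2E)/3 − E + (20 + x) = 2.
Multiply by 6: 2·(2E) − 3·(2E) + 6·(20 + x) = 12, i.e. 120 + 6x − (120 + 5x) = 12.
Collecting terms: x = 12.
Then 2E = 120 + 5·12 = 180, so E = 90, V = 2E/3 = 60, F = 20 + 12 = 32.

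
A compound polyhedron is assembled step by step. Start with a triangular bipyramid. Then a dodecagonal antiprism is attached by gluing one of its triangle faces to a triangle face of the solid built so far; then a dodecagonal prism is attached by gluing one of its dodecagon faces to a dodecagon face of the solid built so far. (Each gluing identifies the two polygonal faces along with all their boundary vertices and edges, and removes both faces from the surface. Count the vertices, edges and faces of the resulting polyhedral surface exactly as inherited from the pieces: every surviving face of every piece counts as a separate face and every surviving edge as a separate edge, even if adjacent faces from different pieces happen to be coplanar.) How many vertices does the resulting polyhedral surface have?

A triangular bipyramid: V=5, E=9, F=6.
Attach a dodecagonal antiprism (V=24, E=48, F=26) along a 3-gon: merge 3 vertices and 3 edges, delete both glued faces → V=26, E=54, F=30.
Attach a dodecagonal prism (V=24, E=36, F=14) along a 12-gon: merge 12 vertices and 12 edges, delete both glued faces → V=38, E=78, F=42.
Check: V − E + F = 38 − 78 + 42 = 2.

38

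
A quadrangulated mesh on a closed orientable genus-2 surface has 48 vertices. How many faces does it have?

50

χ = 2 − 2·2 = -2, and every face is a square so 4F = 2E.
V − E + F = -2 with E = 4F/2 gives 48 − (4/2 − 1)·F = -2, so F = 50 and E = 100.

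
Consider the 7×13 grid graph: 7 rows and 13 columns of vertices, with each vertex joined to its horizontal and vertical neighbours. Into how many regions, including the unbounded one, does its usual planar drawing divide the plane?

The grid has V = 7·13 = 91 vertices and E = 7·12 + 13·6 = 162 edges.
F = 2 − V + E = 2 − 91 + 162 = 73.

73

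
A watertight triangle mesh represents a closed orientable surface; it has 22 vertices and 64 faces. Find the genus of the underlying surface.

Every face is a triangle, so 2E = 3·64 = 192, giving E = 96.
χ = V − E + F = 22 − 96 + 64 = -10.
For a closed orientable surface χ = 2 − 2g, so g = (2 − (-10))/2 = 6.

6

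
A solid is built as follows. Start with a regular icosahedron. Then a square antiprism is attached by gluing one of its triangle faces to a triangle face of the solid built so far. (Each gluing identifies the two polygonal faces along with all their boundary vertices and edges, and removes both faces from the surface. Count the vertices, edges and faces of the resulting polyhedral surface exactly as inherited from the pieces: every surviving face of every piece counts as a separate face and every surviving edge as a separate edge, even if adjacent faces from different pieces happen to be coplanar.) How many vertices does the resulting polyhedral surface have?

A regular icosahedron: V=12, E=30, F=20.
Attach a square antiprism (V=8, E=16, F=10) along a 3-gon: merge 3 vertices and 3 edges, delete both glued faces → V=17, E=43, F=28.
Check: V − E + F = 17 − 43 + 28 = 2.

17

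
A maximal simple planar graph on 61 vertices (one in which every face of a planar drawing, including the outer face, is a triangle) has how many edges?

In a plane triangulation 3F = 2E and V − E + F = 2, so E = 3V − 6 = 3·61 − 6 = 177.

177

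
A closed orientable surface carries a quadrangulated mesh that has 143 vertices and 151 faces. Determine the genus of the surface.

5

Every face is a square, so 2E = 4·151 = 604, giving E = 302.
χ = V − E + F = 143 − 302 + 151 = -8.
For a closed orientable surface χ = 2 − 2g, so g = (2 − (-8))/2 = 5.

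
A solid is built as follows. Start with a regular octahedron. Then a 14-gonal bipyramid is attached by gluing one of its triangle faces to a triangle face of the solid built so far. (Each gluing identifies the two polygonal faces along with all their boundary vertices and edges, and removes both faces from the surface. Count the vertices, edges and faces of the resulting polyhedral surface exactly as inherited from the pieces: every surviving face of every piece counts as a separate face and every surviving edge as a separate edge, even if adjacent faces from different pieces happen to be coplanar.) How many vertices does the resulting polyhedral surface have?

19

A regular octahedron: V=6, E=12, F=8.
Attach a 14-gonal bipyramid (V=16, E=42, F=28) along a 3-gon: merge 3 vertices and 3 edges, delete both glued faces → V=19, E=51, F=34.
Check: V − E + F = 19 − 51 + 34 = 2.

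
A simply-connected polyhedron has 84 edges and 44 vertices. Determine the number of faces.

42

Here V − E + F = 2.
F = 2 − V + E = 2 − 44 + 84 = 42.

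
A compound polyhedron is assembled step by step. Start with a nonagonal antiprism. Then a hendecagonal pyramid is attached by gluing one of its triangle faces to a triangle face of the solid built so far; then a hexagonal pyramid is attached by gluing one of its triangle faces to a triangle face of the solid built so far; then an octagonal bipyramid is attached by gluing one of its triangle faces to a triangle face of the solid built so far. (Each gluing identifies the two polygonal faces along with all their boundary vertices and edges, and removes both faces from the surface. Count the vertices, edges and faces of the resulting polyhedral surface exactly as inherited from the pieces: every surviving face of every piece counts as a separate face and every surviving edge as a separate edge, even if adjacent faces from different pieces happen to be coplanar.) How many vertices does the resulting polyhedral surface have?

A nonagonal antiprism: V=18, E=36, F=20.
Attach a hendecagonal pyramid (V=12, E=22, F=12) along a 3-gon: merge 3 vertices and 3 edges, delete both glued faces → V=27, E=55, F=30.
Attach a hexagonal pyramid (V=7, E=12, F=7) along a 3-gon: merge 3 vertices and 3 edges, delete both glued faces → V=31, E=64, F=35.
Attach an octagonal bipyramid (V=10, E=24, F=16) along a 3-gon: merge 3 vertices and 3 edges, delete both glued faces → V=38, E=85, F=49.
Check: V − E + F = 38 − 85 + 49 = 2.

38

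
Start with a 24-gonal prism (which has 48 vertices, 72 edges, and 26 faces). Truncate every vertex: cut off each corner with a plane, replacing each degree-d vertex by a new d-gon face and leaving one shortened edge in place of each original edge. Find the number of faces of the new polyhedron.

74

Truncation replaces each original edge-end by a new vertex, so V′ = 2E = 144.
Each original edge survives, and each old vertex of degree d contributes d new edges; summing degrees gives Σd = 2E, so E′ = E + 2E = 3E = 216.
Each original face survives and each original vertex becomes one new face: F′ = F + V = 74.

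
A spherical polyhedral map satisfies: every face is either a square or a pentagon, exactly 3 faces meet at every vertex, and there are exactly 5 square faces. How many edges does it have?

15

Let x be the number of pentagons; then F = 5 + x.
Edge–face incidences: 2E = 4·5 + 5·x = 20 + 5x.
Every vertex has degree 3, so 3V = 2E.
Euler: V − E + F = 2 ⇒ (2E)/3 − E + (5 + x) = 2.
Multiply by 6: 2·(2E) − 3·(2E) + 6·(5 + x) = 12, i.e. 30 + 6x − (20 + 5x) = 12.
Collecting terms: x + 10 = 12, so x = 2.
Then 2E = 20 + 5·2 = 30, so E = 15, V = 2E/3 = 10, F = 5 + 2 = 7.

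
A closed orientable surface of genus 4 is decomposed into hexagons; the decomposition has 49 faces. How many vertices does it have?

χ = 2 − 2·4 = -6, and every face is a hexagon so 6F = 2E.
E = 6·49/2 = 147. Then V = -6 + E − F = -6 + 147 − 49 = 92.

92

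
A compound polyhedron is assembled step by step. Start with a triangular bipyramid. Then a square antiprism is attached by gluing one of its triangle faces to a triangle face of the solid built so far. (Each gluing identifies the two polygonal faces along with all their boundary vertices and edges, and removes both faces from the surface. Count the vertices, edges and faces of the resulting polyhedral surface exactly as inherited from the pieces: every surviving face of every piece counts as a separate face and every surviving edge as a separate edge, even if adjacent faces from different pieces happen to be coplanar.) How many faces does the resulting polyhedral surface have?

14

A triangular bipyramid: V=5, E=9, F=6.
Attach a square antiprism (V=8, E=16, F=10) along a 3-gon: merge 3 vertices and 3 edges, delete both glued faces → V=10, E=22, F=14.
Check: V − E + F = 10 − 22 + 14 = 2.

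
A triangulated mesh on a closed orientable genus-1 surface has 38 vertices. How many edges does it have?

114

χ = 2 − 2·1 = 0, and every face is a triangle so 3F = 2E.
V − E + F = 0 with E = 3F/2 gives 38 − (3/2 − 1)·F = 0, so F = 76 and E = 114.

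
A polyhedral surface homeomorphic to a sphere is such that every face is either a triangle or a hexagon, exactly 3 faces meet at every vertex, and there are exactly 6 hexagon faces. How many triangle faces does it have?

4

Let x be the number of triangles; then F = 6 + x.
Edge–face incidences: 2E = 6·6 + 3·x = 36 + 3x.
Every vertex has degree 3, so 3V = 2E.
Euler: V − E + F = 2 ⇒ (2E)/3 − E + (6 + x) = 2.
Multiply by 6: 2·(2E) − 3·(2E) + 6·(6 + x) = 12, i.e. 36 + 6x − (36 + 3x) = 12.
Collecting terms: 3x = 12, so x = 4.
Then 2E = 36 + 3·4 = 48, so E = 24, V = 2E/3 = 16, F = 6 + 4 = 10.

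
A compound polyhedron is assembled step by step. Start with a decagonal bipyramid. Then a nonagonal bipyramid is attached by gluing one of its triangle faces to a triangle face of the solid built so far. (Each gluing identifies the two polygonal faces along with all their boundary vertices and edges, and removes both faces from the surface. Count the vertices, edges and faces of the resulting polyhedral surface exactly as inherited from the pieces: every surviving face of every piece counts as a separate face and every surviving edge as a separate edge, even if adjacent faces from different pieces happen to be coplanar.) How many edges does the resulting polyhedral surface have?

54

A decagonal bipyramid: V=12, E=30, F=20.
Attach a nonagonal bipyramid (V=11, E=27, F=18) along a 3-gon: merge 3 vertices and 3 edges, delete both glued faces → V=20, E=54, F=36.
Check: V − E + F = 20 − 54 + 36 = 2.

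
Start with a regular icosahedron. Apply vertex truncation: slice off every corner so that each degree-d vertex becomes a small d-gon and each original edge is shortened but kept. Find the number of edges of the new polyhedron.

The base solid has V = 12, E = 30, F = 20.
Truncation replaces each original edge-end by a new vertex, so V′ = 2E = 60.
Each original edge survives, and each old vertex of degree d contributes d new edges; summing degrees gives Σd = 2E, so E′ = E + 2E = 3E = 90.
Each original face survives and each original vertex becomes one new face: F′ = F + V = 32.

90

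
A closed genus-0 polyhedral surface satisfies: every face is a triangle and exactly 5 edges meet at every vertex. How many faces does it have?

Each face has 3 edges and each edge borders two faces, so 2E = 3F.
Each vertex has degree 5, so 5V = 2E and hence V = 3F/5.
Euler: V − E + F = 2 ⇒ (3F/5) − (3F/2) + F = 2.
Multiply by 10: (6 − 15 + 10)F = 20, i.e. 1F = 20.
So F = 20, E = 3·20/2 = 30, V = 3·20/5 = 12.

20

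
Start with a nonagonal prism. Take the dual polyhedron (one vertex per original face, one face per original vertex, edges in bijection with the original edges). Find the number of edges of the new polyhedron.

27

The base solid has V = 18, E = 27, F = 11.
The dual swaps V and F and preserves E: V′ = F = 11, E′ = E = 27, F′ = V = 18.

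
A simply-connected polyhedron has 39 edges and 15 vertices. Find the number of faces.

Here V − E + F = 2.
F = 2 − V + E = 2 − 15 + 39 = 26.

26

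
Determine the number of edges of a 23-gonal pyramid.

46

A pyramid on an n-gon base has one n-gon and n triangles: V = 23 + 1 = 24, E = 2·23 = 46, F = 23 + 1 = 24.
Check: V − E + F = 24 − 46 + 24 = 2.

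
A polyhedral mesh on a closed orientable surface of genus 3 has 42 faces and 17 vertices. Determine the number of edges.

For a closed orientable surface of genus 3, χ = 2 − 2·3 = -4.
E = V + F − (-4) = 17 + 42 − (-4) = 63.

63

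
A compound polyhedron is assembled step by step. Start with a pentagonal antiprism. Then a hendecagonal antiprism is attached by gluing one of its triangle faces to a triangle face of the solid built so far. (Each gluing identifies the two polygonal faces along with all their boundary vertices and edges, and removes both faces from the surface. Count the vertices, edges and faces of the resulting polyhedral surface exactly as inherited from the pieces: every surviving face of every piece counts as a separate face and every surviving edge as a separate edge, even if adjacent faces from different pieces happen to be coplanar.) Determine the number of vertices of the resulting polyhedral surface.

A pentagonal antiprism: V=10, E=20, F=12.
Attach a hendecagonal antiprism (V=22, E=44, F=24) along a 3-gon: merge 3 vertices and 3 edges, delete both glued faces → V=29, E=61, F=34.
Check: V − E + F = 29 − 61 + 34 = 2.

29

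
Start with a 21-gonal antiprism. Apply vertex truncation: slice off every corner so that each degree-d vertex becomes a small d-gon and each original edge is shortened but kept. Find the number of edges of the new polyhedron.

The base solid has V = 42, E = 84, F = 44.
Truncation replaces each original edge-end by a new vertex, so V′ = 2E = 168.
Each original edge survives, and each old vertex of degree d contributes d new edges; summing degrees gives Σd = 2E, so E′ = E + 2E = 3E = 252.
Each original face survives and each original vertex becomes one new face: F′ = F + V = 86.

252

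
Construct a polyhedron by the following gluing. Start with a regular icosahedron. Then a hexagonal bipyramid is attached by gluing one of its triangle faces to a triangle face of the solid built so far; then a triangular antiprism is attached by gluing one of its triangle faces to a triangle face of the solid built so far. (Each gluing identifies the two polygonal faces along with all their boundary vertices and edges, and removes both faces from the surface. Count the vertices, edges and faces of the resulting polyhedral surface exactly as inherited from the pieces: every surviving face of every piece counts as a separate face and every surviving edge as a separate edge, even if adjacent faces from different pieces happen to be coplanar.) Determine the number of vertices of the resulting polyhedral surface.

A regular icosahedron: V=12, E=30, F=20.
Attach a hexagonal bipyramid (V=8, E=18, F=12) along a 3-gon: merge 3 vertices and 3 edges, delete both glued faces → V=17, E=45, F=30.
Attach a triangular antiprism (V=6, E=12, F=8) along a 3-gon: merge 3 vertices and 3 edges, delete both glued faces → V=20, E=54, F=36.
Check: V − E + F = 20 − 54 + 36 = 2.

20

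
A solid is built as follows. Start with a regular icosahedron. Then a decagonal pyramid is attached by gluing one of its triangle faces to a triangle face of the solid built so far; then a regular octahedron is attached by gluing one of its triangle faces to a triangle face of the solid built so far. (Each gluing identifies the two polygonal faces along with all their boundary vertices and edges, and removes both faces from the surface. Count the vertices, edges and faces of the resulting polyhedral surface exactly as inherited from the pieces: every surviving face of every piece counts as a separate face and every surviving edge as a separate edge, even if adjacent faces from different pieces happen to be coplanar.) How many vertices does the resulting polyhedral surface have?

A regular icosahedron: V=12, E=30, F=20.
Attach a decagonal pyramid (V=11, E=20, F=11) along a 3-gon: merge 3 vertices and 3 edges, delete both glued faces → V=20, E=47, F=29.
Attach a regular octahedron (V=6, E=12, F=8) along a 3-gon: merge 3 vertices and 3 edges, delete both glued faces → V=23, E=56, F=35.
Check: V − E + F = 23 − 56 + 35 = 2.

23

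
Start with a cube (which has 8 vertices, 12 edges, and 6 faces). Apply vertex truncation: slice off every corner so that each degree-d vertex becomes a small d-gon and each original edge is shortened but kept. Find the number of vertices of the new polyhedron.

24

Truncation replaces each original edge-end by a new vertex, so V′ = 2E = 24.
Each original edge survives, and each old vertex of degree d contributes d new edges; summing degrees gives Σd = 2E, so E′ = E + 2E = 3E = 36.
Each original face survives and each original vertex becomes one new face: F′ = F + V = 14.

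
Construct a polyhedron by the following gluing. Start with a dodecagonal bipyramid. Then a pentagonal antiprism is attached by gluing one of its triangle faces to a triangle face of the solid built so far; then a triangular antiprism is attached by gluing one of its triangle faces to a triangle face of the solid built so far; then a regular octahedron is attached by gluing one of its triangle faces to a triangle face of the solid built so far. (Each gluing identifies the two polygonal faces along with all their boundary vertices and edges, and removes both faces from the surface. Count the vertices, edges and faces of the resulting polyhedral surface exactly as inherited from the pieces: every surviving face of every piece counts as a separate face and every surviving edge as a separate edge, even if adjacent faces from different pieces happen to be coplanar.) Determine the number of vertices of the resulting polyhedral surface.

27

A dodecagonal bipyramid: V=14, E=36, F=24.
Attach a pentagonal antiprism (V=10, E=20, F=12) along a 3-gon: merge 3 vertices and 3 edges, delete both glued faces → V=21, E=53, F=34.
Attach a triangular antiprism (V=6, E=12, F=8) along a 3-gon: merge 3 vertices and 3 edges, delete both glued faces → V=24, E=62, F=40.
Attach a regular octahedron (V=6, E=12, F=8) along a 3-gon: merge 3 vertices and 3 edges, delete both glued faces → V=27, E=71, F=46.
Check: V − E + F = 27 − 71 + 46 = 2.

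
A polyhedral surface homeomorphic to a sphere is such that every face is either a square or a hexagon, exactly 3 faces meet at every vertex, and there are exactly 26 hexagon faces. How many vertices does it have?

60

Let x be the number of squares; then F = 26 + x.
Edge–face incidences: 2E = 6·26 + 4·x = 156 + 4x.
Every vertex has degree 3, so 3V = 2E.
Euler: V − E + F = 2 ⇒ (2E)/3 − E + (26 + x) = 2.
Multiply by 6: 2·(2E) − 3·(2E) + 6·(26 + x) = 12, i.e. 156 + 6x − (156 + 4x) = 12.
Collecting terms: 2x = 12, so x = 6.
Then 2E = 156 + 4·6 = 180, so E = 90, V = 2E/3 = 60, F = 26 + 6 = 32.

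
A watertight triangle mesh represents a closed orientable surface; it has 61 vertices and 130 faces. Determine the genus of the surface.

Every face is a triangle, so 2E = 3·130 = 390, giving E = 195.
χ = V − E + F = 61 − 195 + 130 = -4.
For a closed orientable surface χ = 2 − 2g, so g = (2 − (-4))/2 = 3.

3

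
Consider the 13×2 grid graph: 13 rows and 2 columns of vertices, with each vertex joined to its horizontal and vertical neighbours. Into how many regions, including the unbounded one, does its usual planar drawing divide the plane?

13

The grid has V = 13·2 = 26 vertices and E = 13·1 + 2·12 = 37 edges.
F = 2 − V + E = 2 − 26 + 37 = 13.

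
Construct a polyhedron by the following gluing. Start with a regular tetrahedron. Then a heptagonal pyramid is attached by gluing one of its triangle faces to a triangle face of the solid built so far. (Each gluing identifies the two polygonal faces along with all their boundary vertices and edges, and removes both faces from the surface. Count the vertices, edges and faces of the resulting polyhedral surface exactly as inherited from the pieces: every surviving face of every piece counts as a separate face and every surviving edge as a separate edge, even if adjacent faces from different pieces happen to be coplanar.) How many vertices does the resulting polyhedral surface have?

9

A regular tetrahedron: V=4, E=6, F=4.
Attach a heptagonal pyramid (V=8, E=14, F=8) along a 3-gon: merge 3 vertices and 3 edges, delete both glued faces → V=9, E=17, F=10.
Check: V − E + F = 9 − 17 + 10 = 2.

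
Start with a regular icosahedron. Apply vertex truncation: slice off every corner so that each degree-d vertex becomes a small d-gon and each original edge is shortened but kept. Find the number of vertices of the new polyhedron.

60

The base solid has V = 12, E = 30, F = 20.
Truncation replaces each original edge-end by a new vertex, so V′ = 2E = 60.
Each original edge survives, and each old vertex of degree d contributes d new edges; summing degrees gives Σd = 2E, so E′ = E + 2E = 3E = 90.
Each original face survives and each original vertex becomes one new face: F′ = F + V = 32.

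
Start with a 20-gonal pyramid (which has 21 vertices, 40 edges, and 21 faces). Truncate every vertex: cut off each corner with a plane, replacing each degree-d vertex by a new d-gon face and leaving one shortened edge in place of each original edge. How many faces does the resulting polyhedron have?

42

Truncation replaces each original edge-end by a new vertex, so V′ = 2E = 80.
Each original edge survives, and each old vertex of degree d contributes d new edges; summing degrees gives Σd = 2E, so E′ = E + 2E = 3E = 120.
Each original face survives and each original vertex becomes one new face: F′ = F + V = 42.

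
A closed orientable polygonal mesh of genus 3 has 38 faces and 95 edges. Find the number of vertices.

53

For a closed orientable surface of genus 3, χ = 2 − 2·3 = -4.
V = -4 + E − F = -4 + 95 − 38 = 53.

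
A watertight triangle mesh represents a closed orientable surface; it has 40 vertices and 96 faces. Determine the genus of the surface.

5

Every face is a triangle, so 2E = 3·96 = 288, giving E = 144.
χ = V − E + F = 40 − 144 + 96 = -8.
For a closed orientable surface χ = 2 − 2g, so g = (2 − (-8))/2 = 5.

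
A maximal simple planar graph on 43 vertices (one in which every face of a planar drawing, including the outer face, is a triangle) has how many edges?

123

In a plane triangulation 3F = 2E and V − E + F = 2, so E = 3V − 6 = 3·43 − 6 = 123.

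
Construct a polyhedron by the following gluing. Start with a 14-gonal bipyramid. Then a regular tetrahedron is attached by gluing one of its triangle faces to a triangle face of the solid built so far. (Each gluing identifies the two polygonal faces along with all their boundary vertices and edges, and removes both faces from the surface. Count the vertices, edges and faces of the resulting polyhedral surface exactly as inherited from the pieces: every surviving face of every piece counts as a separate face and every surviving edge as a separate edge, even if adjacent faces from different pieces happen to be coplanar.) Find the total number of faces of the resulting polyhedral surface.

A 14-gonal bipyramid: V=16, E=42, F=28.
Attach a regular tetrahedron (V=4, E=6, F=4) along a 3-gon: merge 3 vertices and 3 edges, delete both glued faces → V=17, E=45, F=30.
Check: V − E + F = 17 − 45 + 30 = 2.

30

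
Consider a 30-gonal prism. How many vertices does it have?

A prism on an n-gon has two n-gon bases and n rectangular sides: V = 2·30 = 60, E = 3·30 = 90, F = 30 + 2 = 32.
Check: V − E + F = 60 − 90 + 32 = 2.

60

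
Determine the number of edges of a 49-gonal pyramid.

98

A pyramid on an n-gon base has one n-gon and n triangles: V = 49 + 1 = 50, E = 2·49 = 98, F = 49 + 1 = 50.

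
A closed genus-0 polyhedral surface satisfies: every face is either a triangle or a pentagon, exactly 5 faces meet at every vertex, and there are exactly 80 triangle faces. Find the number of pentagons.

12

Let x be the number of pentagons; then F = 80 + x.
Edge–face incidences: 2E = 3·80 + 5·x = 240 + 5x.
Every vertex has degree 5, so 5V = 2E.
Euler: V − E + F = 2 ⇒ (2E)/5 − E + (80 + x) = 2.
Multiply by 10: 2·(2E) − 5·(2E) + 10·(80 + x) = 20, i.e. 800 + 10x − 3·(240 + 5x) = 20.
Collecting terms: −5x + 80 = 20, so −5x = −60, so x = 12.
Then 2E = 240 + 5·12 = 300, so E = 150, V = 2E/5 = 60, F = 80 + 12 = 92.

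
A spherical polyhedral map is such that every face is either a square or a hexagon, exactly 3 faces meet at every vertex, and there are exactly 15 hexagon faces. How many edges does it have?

57

Let x be the number of squares; then F = 15 + x.
Edge–face incidences: 2E = 6·15 + 4·x = 90 + 4x.
Every vertex has degree 3, so 3V = 2E.
Euler: V − E + F = 2 ⇒ (2E)/3 − E + (15 + x) = 2.
Multiply by 6: 2·(2E) − 3·(2E) + 6·(15 + x) = 12, i.e. 90 + 6x − (90 + 4x) = 12.
Collecting terms: 2x = 12, so x = 6.
Then 2E = 90 + 4·6 = 114, so E = 57, V = 2E/3 = 38, F = 15 + 6 = 21.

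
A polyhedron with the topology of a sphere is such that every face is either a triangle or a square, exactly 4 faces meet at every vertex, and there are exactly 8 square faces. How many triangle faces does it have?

Let x be the number of triangles; then F = 8 + x.
Edge–face incidences: 2E = 4·8 + 3·x = 32 + 3x.
Every vertex has degree 4, so 4V = 2E.
Euler: V − E + F = 2 ⇒ (2E)/4 − E + (8 + x) = 2.
Multiply by 8: 2·(2E) − 4·(2E) + 8·(8 + x) = 16, i.e. 64 + 8x − 2·(32 + 3x) = 16.
Collecting terms: 2x = 16, so x = 8.
Then 2E = 32 + 3·8 = 56, so E = 28, V = 2E/4 = 14, F = 8 + 8 = 16.

8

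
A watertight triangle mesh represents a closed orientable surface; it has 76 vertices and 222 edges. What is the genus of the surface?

Every face is a triangle and each edge borders two faces, so 3F = 2·222, giving F = 148.
χ = V − E + F = 76 − 222 + 148 = 2.
For a closed orientable surface χ = 2 − 2g, so g = (2 − (2))/2 = 0.

0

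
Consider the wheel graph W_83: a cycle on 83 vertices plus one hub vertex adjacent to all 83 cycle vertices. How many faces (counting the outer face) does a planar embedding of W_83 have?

84

W_83 has V = 83 + 1 = 84 vertices and E = 2·83 = 166 edges.
By Euler's formula F = 2 − V + E = 2 − 84 + 166 = 84.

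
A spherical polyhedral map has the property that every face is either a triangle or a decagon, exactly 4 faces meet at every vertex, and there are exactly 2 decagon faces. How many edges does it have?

Let x be the number of triangles; then F = 2 + x.
Edge–face incidences: 2E = 10·2 + 3·x = 20 + 3x.
Every vertex has degree 4, so 4V = 2E.
Euler: V − E + F = 2 ⇒ (2E)/4 − E + (2 + x) = 2.
Multiply by 8: 2·(2E) − 4·(2E) + 8·(2 + x) = 16, i.e. 16 + 8x − 2·(20 + 3x) = 16.
Collecting terms: 2x − 24 = 16, so 2x = 40, so x = 20.
Then 2E = 20 + 3·20 = 80, so E = 40, V = 2E/4 = 20, F = 2 + 20 = 22.

40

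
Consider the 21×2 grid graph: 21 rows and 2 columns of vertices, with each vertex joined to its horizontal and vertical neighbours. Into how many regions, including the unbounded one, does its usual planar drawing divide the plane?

21

The grid has V = 21·2 = 42 vertices and E = 21·1 + 2·20 = 61 edges.
F = 2 − V + E = 2 − 42 + 61 = 21.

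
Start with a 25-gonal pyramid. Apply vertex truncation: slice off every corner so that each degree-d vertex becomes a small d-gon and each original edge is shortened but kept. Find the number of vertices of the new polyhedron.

100

The base solid has V = 26, E = 50, F = 26.
Truncation replaces each original edge-end by a new vertex, so V′ = 2E = 100.
Each original edge survives, and each old vertex of degree d contributes d new edges; summing degrees gives Σd = 2E, so E′ = E + 2E = 3E = 150.
Each original face survives and each original vertex becomes one new face: F′ = F + V = 52.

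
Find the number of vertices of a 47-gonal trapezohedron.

96

The n-trapezohedron (dual of the n-antiprism) has V = 2·47 + 2 = 96, E = 4·47 = 188, F = 2·47 = 94.
Check: V − E + F = 96 − 188 + 94 = 2.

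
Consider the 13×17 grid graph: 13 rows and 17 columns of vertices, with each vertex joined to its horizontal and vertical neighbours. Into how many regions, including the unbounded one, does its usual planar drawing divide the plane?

The grid has V = 13·17 = 221 vertices and E = 13·16 + 17·12 = 412 edges.
F = 2 − V + E = 2 − 221 + 412 = 193.

193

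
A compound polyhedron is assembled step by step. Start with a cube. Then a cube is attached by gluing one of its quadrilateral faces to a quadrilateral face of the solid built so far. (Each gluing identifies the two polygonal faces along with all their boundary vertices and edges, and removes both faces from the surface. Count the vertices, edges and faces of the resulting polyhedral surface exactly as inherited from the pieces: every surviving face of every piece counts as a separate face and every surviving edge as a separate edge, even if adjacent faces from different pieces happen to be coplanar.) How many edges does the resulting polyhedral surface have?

20

A cube: V=8, E=12, F=6.
Attach a cube (V=8, E=12, F=6) along a 4-gon: merge 4 vertices and 4 edges, delete both glued faces → V=12, E=20, F=10.
Check: V − E + F = 12 − 20 + 10 = 2.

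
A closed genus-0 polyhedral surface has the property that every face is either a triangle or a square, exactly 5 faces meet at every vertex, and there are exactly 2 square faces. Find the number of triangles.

Let x be the number of triangles; then F = 2 + x.
Edge–face incidences: 2E = 4·2 + 3·x = 8 + 3x.
Every vertex has degree 5, so 5V = 2E.
Euler: V − E + F = 2 ⇒ (2E)/5 − E + (2 + x) = 2.
Multiply by 10: 2·(2E) − 5·(2E) + 10·(2 + x) = 20, i.e. 20 + 10x − 3·(8 + 3x) = 20.
Collecting terms: x − 4 = 20, so x = 24.
Then 2E = 8 + 3·24 = 80, so E = 40, V = 2E/5 = 16, F = 2 + 24 = 26.

24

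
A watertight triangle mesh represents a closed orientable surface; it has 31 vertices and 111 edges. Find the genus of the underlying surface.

4

Every face is a triangle and each edge borders two faces, so 3F = 2·111, giving F = 74.
χ = V − E + F = 31 − 111 + 74 = -6.
For a closed orientable surface χ = 2 − 2g, so g = (2 − (-6))/2 = 4.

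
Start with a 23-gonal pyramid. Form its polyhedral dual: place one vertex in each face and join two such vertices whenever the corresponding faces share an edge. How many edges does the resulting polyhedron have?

The base solid has V = 24, E = 46, F = 24.
The dual swaps V and F and preserves E: V′ = F = 24, E′ = E = 46, F′ = V = 24.

46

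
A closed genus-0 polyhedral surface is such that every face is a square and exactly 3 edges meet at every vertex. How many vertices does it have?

8

Each face has 4 edges and each edge borders two faces, so 2E = 4F.
Each vertex has degree 3, so 3V = 2E and hence V = 4F/3.
Euler: V − E + F = 2 ⇒ (4F/3) − (4F/2) + F = 2.
Multiply by 6: (8 − 12 + 6)F = 12, i.e. 2F = 12.
So F = 6, E = 4·6/2 = 12, V = 4·6/3 = 8.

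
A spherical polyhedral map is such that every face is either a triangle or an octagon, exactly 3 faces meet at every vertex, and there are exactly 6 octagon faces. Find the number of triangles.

8

Let x be the number of triangles; then F = 6 + x.
Edge–face incidences: 2E = 8·6 + 3·x = 48 + 3x.
Every vertex has degree 3, so 3V = 2E.
Euler: V − E + F = 2 ⇒ (2E)/3 − E + (6 + x) = 2.
Multiply by 6: 2·(2E) − 3·(2E) + 6·(6 + x) = 12, i.e. 36 + 6x − (48 + 3x) = 12.
Collecting terms: 3x − 12 = 12, so 3x = 24, so x = 8.
Then 2E = 48 + 3·8 = 72, so E = 36, V = 2E/3 = 24, F = 6 + 8 = 14.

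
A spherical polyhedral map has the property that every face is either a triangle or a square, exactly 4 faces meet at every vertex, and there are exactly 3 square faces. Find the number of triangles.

Let x be the number of triangles; then F = 3 + x.
Edge–face incidences: 2E = 4·3 + 3·x = 12 + 3x.
Every vertex has degree 4, so 4V = 2E.
Euler: V − E + F = 2 ⇒ (2E)/4 − E + (3 + x) = 2.
Multiply by 8: 2·(2E) − 4·(2E) + 8·(3 + x) = 16, i.e. 24 + 8x − 2·(12 + 3x) = 16.
Collecting terms: 2x = 16, so x = 8.
Then 2E = 12 + 3·8 = 36, so E = 18, V = 2E/4 = 9, F = 3 + 8 = 11.

8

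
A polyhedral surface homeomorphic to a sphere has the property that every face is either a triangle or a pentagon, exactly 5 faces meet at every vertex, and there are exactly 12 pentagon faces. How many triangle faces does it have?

Let x be the number of triangles; then F = 12 + x.
Edge–face incidences: 2E = 5·12 + 3·x = 60 + 3x.
Every vertex has degree 5, so 5V = 2E.
Euler: V − E + F = 2 ⇒ (2E)/5 − E + (12 + x) = 2.
Multiply by 10: 2·(2E) − 5·(2E) + 10·(12 + x) = 20, i.e. 120 + 10x − 3·(60 + 3x) = 20.
Collecting terms: x − 60 = 20, so x = 80.
Then 2E = 60 + 3·80 = 300, so E = 150, V = 2E/5 = 60, F = 12 + 80 = 92.

80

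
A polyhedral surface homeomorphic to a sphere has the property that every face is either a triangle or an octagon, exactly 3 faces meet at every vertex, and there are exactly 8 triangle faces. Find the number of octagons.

Let x be the number of octagons; then F = 8 + x.
Edge–face incidences: 2E = 3·8 + 8·x = 24 + 8x.
Every vertex has degree 3, so 3V = 2E.
Euler: V − E + F = 2 ⇒ (2E)/3 − E + (8 + x) = 2.
Multiply by 6: 2·(2E) − 3·(2E) + 6·(8 + x) = 12, i.e. 48 + 6x − (24 + 8x) = 12.
Collecting terms: −2x + 24 = 12, so −2x = −12, so x = 6.
Then 2E = 24 + 8·6 = 72, so E = 36, V = 2E/3 = 24, F = 8 + 6 = 14.

6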